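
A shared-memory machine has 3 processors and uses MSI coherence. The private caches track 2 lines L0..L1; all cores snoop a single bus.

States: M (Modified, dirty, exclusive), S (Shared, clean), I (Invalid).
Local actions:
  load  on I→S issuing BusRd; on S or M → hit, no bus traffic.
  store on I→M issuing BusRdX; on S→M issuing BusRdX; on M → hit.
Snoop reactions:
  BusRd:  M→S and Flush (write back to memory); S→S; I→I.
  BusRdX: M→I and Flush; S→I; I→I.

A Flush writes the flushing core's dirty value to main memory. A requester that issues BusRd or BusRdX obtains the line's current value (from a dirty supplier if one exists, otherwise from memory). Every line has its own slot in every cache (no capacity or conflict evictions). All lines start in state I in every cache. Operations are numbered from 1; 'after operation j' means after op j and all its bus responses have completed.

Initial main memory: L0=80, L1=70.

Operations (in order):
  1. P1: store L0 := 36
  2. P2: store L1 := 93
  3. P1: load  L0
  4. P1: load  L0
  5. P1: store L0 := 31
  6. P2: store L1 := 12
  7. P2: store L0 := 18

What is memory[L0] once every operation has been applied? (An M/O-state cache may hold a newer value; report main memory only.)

memory[L0] = 31

1. P1: store L0 := 36  bus=[BusRdX]  L0: P0=I P1=M P2=I  mem[L0]=80
2. P2: store L1 := 93  bus=[BusRdX]  L1: P0=I P1=I P2=M  mem[L1]=70
3. P1: load  L0  bus=[-]  L0: P0=I P1=M P2=I  mem[L0]=80
4. P1: load  L0  bus=[-]  L0: P0=I P1=M P2=I  mem[L0]=80
5. P1: store L0 := 31  bus=[-]  L0: P0=I P1=M P2=I  mem[L0]=80
6. P2: store L1 := 12  bus=[-]  L1: P0=I P1=I P2=M  mem[L1]=70
7. P2: store L0 := 18  bus=[BusRdX,Flush]  L0: P0=I P1=I P2=M  mem[L0]=31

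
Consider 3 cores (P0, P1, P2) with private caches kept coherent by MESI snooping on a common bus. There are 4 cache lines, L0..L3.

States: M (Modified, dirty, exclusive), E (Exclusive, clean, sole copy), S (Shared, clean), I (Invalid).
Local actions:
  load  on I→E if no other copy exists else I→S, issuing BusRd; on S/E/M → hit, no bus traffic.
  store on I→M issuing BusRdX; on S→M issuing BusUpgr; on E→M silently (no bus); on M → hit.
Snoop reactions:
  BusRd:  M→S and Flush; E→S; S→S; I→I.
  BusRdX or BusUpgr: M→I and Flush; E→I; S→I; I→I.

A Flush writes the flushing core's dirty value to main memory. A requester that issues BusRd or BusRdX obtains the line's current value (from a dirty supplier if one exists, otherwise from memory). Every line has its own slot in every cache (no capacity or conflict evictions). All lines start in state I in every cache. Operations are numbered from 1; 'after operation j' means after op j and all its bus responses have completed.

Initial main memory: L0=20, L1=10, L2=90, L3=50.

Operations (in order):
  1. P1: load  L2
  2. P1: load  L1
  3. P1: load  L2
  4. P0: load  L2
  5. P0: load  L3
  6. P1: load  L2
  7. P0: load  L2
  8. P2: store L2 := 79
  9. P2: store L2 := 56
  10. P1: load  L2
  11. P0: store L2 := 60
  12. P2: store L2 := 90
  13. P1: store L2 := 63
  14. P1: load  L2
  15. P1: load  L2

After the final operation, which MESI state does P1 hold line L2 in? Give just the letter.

state = M

step 1: P1: load  L2  ⟶  IEI  (L2)  txn=BusRd  M[L2]=90
step 2: P1: load  L1  ⟶  IEI  (L1)  txn=BusRd  M[L1]=10
step 3: P1: load  L2  ⟶  IEI  (L2)  txn=∅  M[L2]=90
step 4: P0: load  L2  ⟶  SSI  (L2)  txn=BusRd  M[L2]=90
step 5: P0: load  L3  ⟶  EII  (L3)  txn=BusRd  M[L3]=50
step 6: P1: load  L2  ⟶  SSI  (L2)  txn=∅  M[L2]=90
step 7: P0: load  L2  ⟶  SSI  (L2)  txn=∅  M[L2]=90
step 8: P2: store L2 := 79  ⟶  IIM  (L2)  txn=BusRdX  M[L2]=90
step 9: P2: store L2 := 56  ⟶  IIM  (L2)  txn=∅  M[L2]=90
step 10: P1: load  L2  ⟶  ISS  (L2)  txn=BusRd+Flush  M[L2]=56
step 11: P0: store L2 := 60  ⟶  MII  (L2)  txn=BusRdX  M[L2]=56
step 12: P2: store L2 := 90  ⟶  IIM  (L2)  txn=BusRdX+Flush  M[L2]=60
step 13: P1: store L2 := 63  ⟶  IMI  (L2)  txn=BusRdX+Flush  M[L2]=90
step 14: P1: load  L2  ⟶  IMI  (L2)  txn=∅  M[L2]=90
step 15: P1: load  L2  ⟶  IMI  (L2)  txn=∅  M[L2]=90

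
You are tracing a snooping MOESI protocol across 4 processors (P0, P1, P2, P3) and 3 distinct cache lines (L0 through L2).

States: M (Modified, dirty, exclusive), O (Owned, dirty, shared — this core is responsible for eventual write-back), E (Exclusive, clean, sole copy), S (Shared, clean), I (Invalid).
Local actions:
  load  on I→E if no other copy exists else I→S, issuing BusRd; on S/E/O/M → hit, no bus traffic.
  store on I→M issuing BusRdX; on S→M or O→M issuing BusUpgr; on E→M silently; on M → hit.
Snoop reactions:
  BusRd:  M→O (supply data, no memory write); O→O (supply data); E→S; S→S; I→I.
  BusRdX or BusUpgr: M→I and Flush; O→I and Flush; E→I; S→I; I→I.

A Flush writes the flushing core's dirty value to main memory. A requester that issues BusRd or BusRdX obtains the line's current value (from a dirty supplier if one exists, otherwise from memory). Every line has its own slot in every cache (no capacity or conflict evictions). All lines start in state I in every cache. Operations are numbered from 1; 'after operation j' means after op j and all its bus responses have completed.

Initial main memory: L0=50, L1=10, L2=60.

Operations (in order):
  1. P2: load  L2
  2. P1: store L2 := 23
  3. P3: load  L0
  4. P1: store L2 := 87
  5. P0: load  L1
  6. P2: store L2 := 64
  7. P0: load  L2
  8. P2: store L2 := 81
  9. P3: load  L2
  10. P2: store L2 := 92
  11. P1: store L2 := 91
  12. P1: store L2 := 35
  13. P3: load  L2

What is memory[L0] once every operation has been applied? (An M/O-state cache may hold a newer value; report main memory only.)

memory[L0] = 50

  op1 P2: load  L2 → I/I/E/I on L2; bus BusRd; mem=60
  op2 P1: store L2 := 23 → I/M/I/I on L2; bus BusRdX; mem=60
  op3 P3: load  L0 → I/I/I/E on L0; bus BusRd; mem=50
  op4 P1: store L2 := 87 → I/M/I/I on L2; bus (none); mem=60
  op5 P0: load  L1 → E/I/I/I on L1; bus BusRd; mem=10
  op6 P2: store L2 := 64 → I/I/M/I on L2; bus BusRdX Flush; mem=87
  op7 P0: load  L2 → S/I/O/I on L2; bus BusRd; mem=87
  op8 P2: store L2 := 81 → I/I/M/I on L2; bus BusUpgr; mem=87
  op9 P3: load  L2 → I/I/O/S on L2; bus BusRd; mem=87
  op10 P2: store L2 := 92 → I/I/M/I on L2; bus BusUpgr; mem=87
  op11 P1: store L2 := 91 → I/M/I/I on L2; bus BusRdX Flush; mem=92
  op12 P1: store L2 := 35 → I/M/I/I on L2; bus (none); mem=92
  op13 P3: load  L2 → I/O/I/S on L2; bus BusRd; mem=92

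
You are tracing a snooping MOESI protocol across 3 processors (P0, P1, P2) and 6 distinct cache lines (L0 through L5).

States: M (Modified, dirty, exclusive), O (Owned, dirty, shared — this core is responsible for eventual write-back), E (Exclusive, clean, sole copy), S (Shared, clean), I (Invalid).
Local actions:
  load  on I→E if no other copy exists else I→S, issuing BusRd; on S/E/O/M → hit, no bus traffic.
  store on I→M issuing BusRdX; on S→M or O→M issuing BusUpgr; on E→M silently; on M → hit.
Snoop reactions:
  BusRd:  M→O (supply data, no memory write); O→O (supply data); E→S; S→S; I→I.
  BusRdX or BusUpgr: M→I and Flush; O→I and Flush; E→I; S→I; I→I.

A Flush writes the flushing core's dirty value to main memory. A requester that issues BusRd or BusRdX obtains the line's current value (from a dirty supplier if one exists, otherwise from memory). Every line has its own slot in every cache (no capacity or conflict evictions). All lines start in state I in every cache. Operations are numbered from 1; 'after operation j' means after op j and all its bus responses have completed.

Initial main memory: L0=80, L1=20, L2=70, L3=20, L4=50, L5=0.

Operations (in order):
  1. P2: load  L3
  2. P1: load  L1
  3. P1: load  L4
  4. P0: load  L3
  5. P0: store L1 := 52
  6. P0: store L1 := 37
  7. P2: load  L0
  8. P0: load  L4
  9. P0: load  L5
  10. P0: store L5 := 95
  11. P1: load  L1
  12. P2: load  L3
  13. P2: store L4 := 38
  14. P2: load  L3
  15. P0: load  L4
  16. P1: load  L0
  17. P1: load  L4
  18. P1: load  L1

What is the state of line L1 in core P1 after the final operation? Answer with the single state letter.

state = S

1. P2: load  L3  bus=[BusRd]  L3: P0=I P1=I P2=E  mem[L3]=20
2. P1: load  L1  bus=[BusRd]  L1: P0=I P1=E P2=I  mem[L1]=20
3. P1: load  L4  bus=[BusRd]  L4: P0=I P1=E P2=I  mem[L4]=50
4. P0: load  L3  bus=[BusRd]  L3: P0=S P1=I P2=S  mem[L3]=20
5. P0: store L1 := 52  bus=[BusRdX]  L1: P0=M P1=I P2=I  mem[L1]=20
6. P0: store L1 := 37  bus=[-]  L1: P0=M P1=I P2=I  mem[L1]=20
7. P2: load  L0  bus=[BusRd]  L0: P0=I P1=I P2=E  mem[L0]=80
8. P0: load  L4  bus=[BusRd]  L4: P0=S P1=S P2=I  mem[L4]=50
9. P0: load  L5  bus=[BusRd]  L5: P0=E P1=I P2=I  mem[L5]=0
10. P0: store L5 := 95  bus=[-]  L5: P0=M P1=I P2=I  mem[L5]=0
11. P1: load  L1  bus=[BusRd]  L1: P0=O P1=S P2=I  mem[L1]=20
12. P2: load  L3  bus=[-]  L3: P0=S P1=I P2=S  mem[L3]=20
13. P2: store L4 := 38  bus=[BusRdX]  L4: P0=I P1=I P2=M  mem[L4]=50
14. P2: load  L3  bus=[-]  L3: P0=S P1=I P2=S  mem[L3]=20
15. P0: load  L4  bus=[BusRd]  L4: P0=S P1=I P2=O  mem[L4]=50
16. P1: load  L0  bus=[BusRd]  L0: P0=I P1=S P2=S  mem[L0]=80
17. P1: load  L4  bus=[BusRd]  L4: P0=S P1=S P2=O  mem[L4]=50
18. P1: load  L1  bus=[-]  L1: P0=O P1=S P2=I  mem[L1]=20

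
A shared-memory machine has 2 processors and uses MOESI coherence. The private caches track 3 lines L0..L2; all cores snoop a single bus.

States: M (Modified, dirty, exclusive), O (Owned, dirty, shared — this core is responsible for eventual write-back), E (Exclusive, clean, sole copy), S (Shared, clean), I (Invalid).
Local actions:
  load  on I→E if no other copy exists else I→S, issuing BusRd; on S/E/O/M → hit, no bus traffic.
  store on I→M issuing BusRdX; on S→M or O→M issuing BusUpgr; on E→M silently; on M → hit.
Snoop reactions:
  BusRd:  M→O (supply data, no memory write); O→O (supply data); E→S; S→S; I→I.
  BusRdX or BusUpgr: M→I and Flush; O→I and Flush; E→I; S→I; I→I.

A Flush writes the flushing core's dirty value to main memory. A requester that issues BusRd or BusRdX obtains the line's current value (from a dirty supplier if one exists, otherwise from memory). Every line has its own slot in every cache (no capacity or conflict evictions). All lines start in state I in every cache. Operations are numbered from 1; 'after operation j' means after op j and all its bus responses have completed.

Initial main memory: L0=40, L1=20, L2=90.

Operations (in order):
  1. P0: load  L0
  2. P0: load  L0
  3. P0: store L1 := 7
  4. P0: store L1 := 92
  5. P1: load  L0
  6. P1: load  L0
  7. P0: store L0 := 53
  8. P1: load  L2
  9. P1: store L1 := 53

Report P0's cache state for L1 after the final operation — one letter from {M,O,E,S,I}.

  op1 P0: load  L0 → E/I on L0; bus BusRd; mem=40
  op2 P0: load  L0 → E/I on L0; bus (none); mem=40
  op3 P0: store L1 := 7 → M/I on L1; bus BusRdX; mem=20
  op4 P0: store L1 := 92 → M/I on L1; bus (none); mem=20
  op5 P1: load  L0 → S/S on L0; bus BusRd; mem=40
  op6 P1: load  L0 → S/S on L0; bus (none); mem=40
  op7 P0: store L0 := 53 → M/I on L0; bus BusUpgr; mem=40
  op8 P1: load  L2 → I/E on L2; bus BusRd; mem=90
  op9 P1: store L1 := 53 → I/M on L1; bus BusRdX Flush; mem=92

state = I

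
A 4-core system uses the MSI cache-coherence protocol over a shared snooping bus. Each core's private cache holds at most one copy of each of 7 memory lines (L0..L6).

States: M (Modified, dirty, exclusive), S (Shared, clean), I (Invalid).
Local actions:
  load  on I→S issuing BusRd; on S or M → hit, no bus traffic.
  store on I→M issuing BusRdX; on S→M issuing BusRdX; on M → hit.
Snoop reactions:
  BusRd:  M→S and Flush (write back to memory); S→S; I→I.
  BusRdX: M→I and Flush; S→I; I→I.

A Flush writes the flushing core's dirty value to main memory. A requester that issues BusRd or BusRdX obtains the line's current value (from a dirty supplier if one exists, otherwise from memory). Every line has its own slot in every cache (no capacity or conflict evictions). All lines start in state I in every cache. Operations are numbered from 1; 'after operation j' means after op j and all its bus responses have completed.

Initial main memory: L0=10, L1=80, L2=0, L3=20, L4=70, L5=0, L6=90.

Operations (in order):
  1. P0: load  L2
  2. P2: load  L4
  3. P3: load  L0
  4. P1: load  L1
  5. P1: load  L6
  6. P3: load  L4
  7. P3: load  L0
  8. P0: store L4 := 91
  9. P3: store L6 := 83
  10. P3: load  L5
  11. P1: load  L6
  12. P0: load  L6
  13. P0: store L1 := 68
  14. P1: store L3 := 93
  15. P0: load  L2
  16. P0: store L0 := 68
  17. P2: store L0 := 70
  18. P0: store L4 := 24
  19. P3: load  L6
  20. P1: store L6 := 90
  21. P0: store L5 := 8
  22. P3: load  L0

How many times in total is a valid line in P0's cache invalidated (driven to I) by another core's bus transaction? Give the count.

  op1 P0: load  L2 → S/I/I/I on L2; bus BusRd; mem=0
  op2 P2: load  L4 → I/I/S/I on L4; bus BusRd; mem=70
  op3 P3: load  L0 → I/I/I/S on L0; bus BusRd; mem=10
  op4 P1: load  L1 → I/S/I/I on L1; bus BusRd; mem=80
  op5 P1: load  L6 → I/S/I/I on L6; bus BusRd; mem=90
  op6 P3: load  L4 → I/I/S/S on L4; bus BusRd; mem=70
  op7 P3: load  L0 → I/I/I/S on L0; bus (none); mem=10
  op8 P0: store L4 := 91 → M/I/I/I on L4; bus BusRdX; mem=70
  op9 P3: store L6 := 83 → I/I/I/M on L6; bus BusRdX; mem=90
  op10 P3: load  L5 → I/I/I/S on L5; bus BusRd; mem=0
  op11 P1: load  L6 → I/S/I/S on L6; bus BusRd Flush; mem=83
  op12 P0: load  L6 → S/S/I/S on L6; bus BusRd; mem=83
  op13 P0: store L1 := 68 → M/I/I/I on L1; bus BusRdX; mem=80
  op14 P1: store L3 := 93 → I/M/I/I on L3; bus BusRdX; mem=20
  op15 P0: load  L2 → S/I/I/I on L2; bus (none); mem=0
  op16 P0: store L0 := 68 → M/I/I/I on L0; bus BusRdX; mem=10
  op17 P2: store L0 := 70 → I/I/M/I on L0; bus BusRdX Flush; mem=68
  op18 P0: store L4 := 24 → M/I/I/I on L4; bus (none); mem=70
  op19 P3: load  L6 → S/S/I/S on L6; bus (none); mem=83
  op20 P1: store L6 := 90 → I/M/I/I on L6; bus BusRdX; mem=83
  op21 P0: store L5 := 8 → M/I/I/I on L5; bus BusRdX; mem=0
  op22 P3: load  L0 → I/I/S/S on L0; bus BusRd Flush; mem=70

invalidations = 2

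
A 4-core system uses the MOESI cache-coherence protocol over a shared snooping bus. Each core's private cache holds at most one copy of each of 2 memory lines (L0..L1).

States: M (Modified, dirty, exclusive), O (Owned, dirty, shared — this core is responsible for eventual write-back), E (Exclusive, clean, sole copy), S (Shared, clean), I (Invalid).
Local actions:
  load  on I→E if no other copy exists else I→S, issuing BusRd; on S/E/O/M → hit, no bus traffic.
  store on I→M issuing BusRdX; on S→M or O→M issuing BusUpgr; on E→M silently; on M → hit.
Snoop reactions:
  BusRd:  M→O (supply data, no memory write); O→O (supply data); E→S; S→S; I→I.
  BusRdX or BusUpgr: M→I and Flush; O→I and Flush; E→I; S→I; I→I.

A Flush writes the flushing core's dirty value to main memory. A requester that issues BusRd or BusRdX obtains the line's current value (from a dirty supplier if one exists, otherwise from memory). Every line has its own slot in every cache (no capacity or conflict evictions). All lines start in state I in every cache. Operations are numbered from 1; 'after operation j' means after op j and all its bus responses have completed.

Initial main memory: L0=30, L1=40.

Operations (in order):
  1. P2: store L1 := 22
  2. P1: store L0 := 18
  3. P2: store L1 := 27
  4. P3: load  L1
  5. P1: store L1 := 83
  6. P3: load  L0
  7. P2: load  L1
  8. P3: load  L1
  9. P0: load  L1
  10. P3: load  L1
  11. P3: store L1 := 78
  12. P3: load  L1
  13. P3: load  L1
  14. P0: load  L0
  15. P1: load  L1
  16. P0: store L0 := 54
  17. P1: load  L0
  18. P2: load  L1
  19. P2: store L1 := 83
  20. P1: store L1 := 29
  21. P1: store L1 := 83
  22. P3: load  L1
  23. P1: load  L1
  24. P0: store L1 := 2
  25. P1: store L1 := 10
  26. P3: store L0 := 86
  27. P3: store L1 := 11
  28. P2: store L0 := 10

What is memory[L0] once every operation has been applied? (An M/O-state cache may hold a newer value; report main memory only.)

1. P2: store L1 := 22  bus=[BusRdX]  L1: P0=I P1=I P2=M P3=I  mem[L1]=40
2. P1: store L0 := 18  bus=[BusRdX]  L0: P0=I P1=M P2=I P3=I  mem[L0]=30
3. P2: store L1 := 27  bus=[-]  L1: P0=I P1=I P2=M P3=I  mem[L1]=40
4. P3: load  L1  bus=[BusRd]  L1: P0=I P1=I P2=O P3=S  mem[L1]=40
5. P1: store L1 := 83  bus=[BusRdX,Flush]  L1: P0=I P1=M P2=I P3=I  mem[L1]=27
6. P3: load  L0  bus=[BusRd]  L0: P0=I P1=O P2=I P3=S  mem[L0]=30
7. P2: load  L1  bus=[BusRd]  L1: P0=I P1=O P2=S P3=I  mem[L1]=27
8. P3: load  L1  bus=[BusRd]  L1: P0=I P1=O P2=S P3=S  mem[L1]=27
9. P0: load  L1  bus=[BusRd]  L1: P0=S P1=O P2=S P3=S  mem[L1]=27
10. P3: load  L1  bus=[-]  L1: P0=S P1=O P2=S P3=S  mem[L1]=27
11. P3: store L1 := 78  bus=[BusUpgr,Flush]  L1: P0=I P1=I P2=I P3=M  mem[L1]=83
12. P3: load  L1  bus=[-]  L1: P0=I P1=I P2=I P3=M  mem[L1]=83
13. P3: load  L1  bus=[-]  L1: P0=I P1=I P2=I P3=M  mem[L1]=83
14. P0: load  L0  bus=[BusRd]  L0: P0=S P1=O P2=I P3=S  mem[L0]=30
15. P1: load  L1  bus=[BusRd]  L1: P0=I P1=S P2=I P3=O  mem[L1]=83
16. P0: store L0 := 54  bus=[BusUpgr,Flush]  L0: P0=M P1=I P2=I P3=I  mem[L0]=18
17. P1: load  L0  bus=[BusRd]  L0: P0=O P1=S P2=I P3=I  mem[L0]=18
18. P2: load  L1  bus=[BusRd]  L1: P0=I P1=S P2=S P3=O  mem[L1]=83
19. P2: store L1 := 83  bus=[BusUpgr,Flush]  L1: P0=I P1=I P2=M P3=I  mem[L1]=78
20. P1: store L1 := 29  bus=[BusRdX,Flush]  L1: P0=I P1=M P2=I P3=I  mem[L1]=83
21. P1: store L1 := 83  bus=[-]  L1: P0=I P1=M P2=I P3=I  mem[L1]=83
22. P3: load  L1  bus=[BusRd]  L1: P0=I P1=O P2=I P3=S  mem[L1]=83
23. P1: load  L1  bus=[-]  L1: P0=I P1=O P2=I P3=S  mem[L1]=83
24. P0: store L1 := 2  bus=[BusRdX,Flush]  L1: P0=M P1=I P2=I P3=I  mem[L1]=83
25. P1: store L1 := 10  bus=[BusRdX,Flush]  L1: P0=I P1=M P2=I P3=I  mem[L1]=2
26. P3: store L0 := 86  bus=[BusRdX,Flush]  L0: P0=I P1=I P2=I P3=M  mem[L0]=54
27. P3: store L1 := 11  bus=[BusRdX,Flush]  L1: P0=I P1=I P2=I P3=M  mem[L1]=10
28. P2: store L0 := 10  bus=[BusRdX,Flush]  L0: P0=I P1=I P2=M P3=I  mem[L0]=86

memory[L0] = 86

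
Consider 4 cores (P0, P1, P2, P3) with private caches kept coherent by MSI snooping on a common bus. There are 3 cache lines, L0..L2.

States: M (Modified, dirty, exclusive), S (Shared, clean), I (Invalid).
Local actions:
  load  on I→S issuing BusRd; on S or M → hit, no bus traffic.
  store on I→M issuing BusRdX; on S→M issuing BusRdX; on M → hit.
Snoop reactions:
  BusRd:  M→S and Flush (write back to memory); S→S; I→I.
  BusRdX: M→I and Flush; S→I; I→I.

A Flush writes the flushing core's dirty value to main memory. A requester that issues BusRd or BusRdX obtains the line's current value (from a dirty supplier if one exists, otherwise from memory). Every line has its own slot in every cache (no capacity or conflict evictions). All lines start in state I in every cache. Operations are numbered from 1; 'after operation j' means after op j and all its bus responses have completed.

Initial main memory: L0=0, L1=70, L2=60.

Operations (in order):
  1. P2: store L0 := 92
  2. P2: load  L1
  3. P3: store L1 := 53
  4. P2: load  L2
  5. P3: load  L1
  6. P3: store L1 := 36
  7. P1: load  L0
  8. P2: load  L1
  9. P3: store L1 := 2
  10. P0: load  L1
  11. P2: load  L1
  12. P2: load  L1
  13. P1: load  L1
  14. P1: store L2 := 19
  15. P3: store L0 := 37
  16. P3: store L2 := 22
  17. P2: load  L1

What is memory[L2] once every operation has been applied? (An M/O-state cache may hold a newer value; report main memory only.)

  op1 P2: store L0 := 92 → I/I/M/I on L0; bus BusRdX; mem=0
  op2 P2: load  L1 → I/I/S/I on L1; bus BusRd; mem=70
  op3 P3: store L1 := 53 → I/I/I/M on L1; bus BusRdX; mem=70
  op4 P2: load  L2 → I/I/S/I on L2; bus BusRd; mem=60
  op5 P3: load  L1 → I/I/I/M on L1; bus (none); mem=70
  op6 P3: store L1 := 36 → I/I/I/M on L1; bus (none); mem=70
  op7 P1: load  L0 → I/S/S/I on L0; bus BusRd Flush; mem=92
  op8 P2: load  L1 → I/I/S/S on L1; bus BusRd Flush; mem=36
  op9 P3: store L1 := 2 → I/I/I/M on L1; bus BusRdX; mem=36
  op10 P0: load  L1 → S/I/I/S on L1; bus BusRd Flush; mem=2
  op11 P2: load  L1 → S/I/S/S on L1; bus BusRd; mem=2
  op12 P2: load  L1 → S/I/S/S on L1; bus (none); mem=2
  op13 P1: load  L1 → S/S/S/S on L1; bus BusRd; mem=2
  op14 P1: store L2 := 19 → I/M/I/I on L2; bus BusRdX; mem=60
  op15 P3: store L0 := 37 → I/I/I/M on L0; bus BusRdX; mem=92
  op16 P3: store L2 := 22 → I/I/I/M on L2; bus BusRdX Flush; mem=19
  op17 P2: load  L1 → S/S/S/S on L1; bus (none); mem=2

memory[L2] = 19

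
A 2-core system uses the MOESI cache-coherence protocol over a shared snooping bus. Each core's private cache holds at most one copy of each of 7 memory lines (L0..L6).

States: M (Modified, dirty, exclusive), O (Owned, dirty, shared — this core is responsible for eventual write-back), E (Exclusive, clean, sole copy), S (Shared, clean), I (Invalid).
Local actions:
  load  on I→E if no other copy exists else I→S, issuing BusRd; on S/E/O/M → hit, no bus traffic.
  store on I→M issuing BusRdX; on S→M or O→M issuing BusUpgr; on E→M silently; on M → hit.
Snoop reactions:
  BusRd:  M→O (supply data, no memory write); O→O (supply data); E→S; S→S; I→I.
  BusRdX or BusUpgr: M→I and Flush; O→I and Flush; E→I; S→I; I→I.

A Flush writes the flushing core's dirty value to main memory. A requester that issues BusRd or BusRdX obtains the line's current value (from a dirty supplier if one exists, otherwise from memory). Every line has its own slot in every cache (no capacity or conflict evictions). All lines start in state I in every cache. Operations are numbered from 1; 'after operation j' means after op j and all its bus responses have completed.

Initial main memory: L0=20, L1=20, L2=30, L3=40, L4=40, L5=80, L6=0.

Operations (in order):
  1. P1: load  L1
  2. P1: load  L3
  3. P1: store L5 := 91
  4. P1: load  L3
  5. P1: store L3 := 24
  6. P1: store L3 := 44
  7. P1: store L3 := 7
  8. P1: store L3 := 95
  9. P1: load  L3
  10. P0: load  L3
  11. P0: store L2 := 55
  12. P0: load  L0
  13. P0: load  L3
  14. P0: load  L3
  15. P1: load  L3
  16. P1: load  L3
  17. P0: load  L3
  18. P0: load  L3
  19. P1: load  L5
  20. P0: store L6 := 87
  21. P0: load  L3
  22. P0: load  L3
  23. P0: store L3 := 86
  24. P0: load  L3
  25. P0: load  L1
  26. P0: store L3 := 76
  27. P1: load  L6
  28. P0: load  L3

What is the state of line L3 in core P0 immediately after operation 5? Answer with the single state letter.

state = I

1. P1: load  L1  bus=[BusRd]  L1: P0=I P1=E  mem[L1]=20
2. P1: load  L3  bus=[BusRd]  L3: P0=I P1=E  mem[L3]=40
3. P1: store L5 := 91  bus=[BusRdX]  L5: P0=I P1=M  mem[L5]=80
4. P1: load  L3  bus=[-]  L3: P0=I P1=E  mem[L3]=40
5. P1: store L3 := 24  bus=[-]  L3: P0=I P1=M  mem[L3]=40
6. P1: store L3 := 44  bus=[-]  L3: P0=I P1=M  mem[L3]=40
7. P1: store L3 := 7  bus=[-]  L3: P0=I P1=M  mem[L3]=40
8. P1: store L3 := 95  bus=[-]  L3: P0=I P1=M  mem[L3]=40
9. P1: load  L3  bus=[-]  L3: P0=I P1=M  mem[L3]=40
10. P0: load  L3  bus=[BusRd]  L3: P0=S P1=O  mem[L3]=40
11. P0: store L2 := 55  bus=[BusRdX]  L2: P0=M P1=I  mem[L2]=30
12. P0: load  L0  bus=[BusRd]  L0: P0=E P1=I  mem[L0]=20
13. P0: load  L3  bus=[-]  L3: P0=S P1=O  mem[L3]=40
14. P0: load  L3  bus=[-]  L3: P0=S P1=O  mem[L3]=40
15. P1: load  L3  bus=[-]  L3: P0=S P1=O  mem[L3]=40
16. P1: load  L3  bus=[-]  L3: P0=S P1=O  mem[L3]=40
17. P0: load  L3  bus=[-]  L3: P0=S P1=O  mem[L3]=40
18. P0: load  L3  bus=[-]  L3: P0=S P1=O  mem[L3]=40
19. P1: load  L5  bus=[-]  L5: P0=I P1=M  mem[L5]=80
20. P0: store L6 := 87  bus=[BusRdX]  L6: P0=M P1=I  mem[L6]=0
21. P0: load  L3  bus=[-]  L3: P0=S P1=O  mem[L3]=40
22. P0: load  L3  bus=[-]  L3: P0=S P1=O  mem[L3]=40
23. P0: store L3 := 86  bus=[BusUpgr,Flush]  L3: P0=M P1=I  mem[L3]=95
24. P0: load  L3  bus=[-]  L3: P0=M P1=I  mem[L3]=95
25. P0: load  L1  bus=[BusRd]  L1: P0=S P1=S  mem[L1]=20
26. P0: store L3 := 76  bus=[-]  L3: P0=M P1=I  mem[L3]=95
27. P1: load  L6  bus=[BusRd]  L6: P0=O P1=S  mem[L6]=0
28. P0: load  L3  bus=[-]  L3: P0=M P1=I  mem[L3]=95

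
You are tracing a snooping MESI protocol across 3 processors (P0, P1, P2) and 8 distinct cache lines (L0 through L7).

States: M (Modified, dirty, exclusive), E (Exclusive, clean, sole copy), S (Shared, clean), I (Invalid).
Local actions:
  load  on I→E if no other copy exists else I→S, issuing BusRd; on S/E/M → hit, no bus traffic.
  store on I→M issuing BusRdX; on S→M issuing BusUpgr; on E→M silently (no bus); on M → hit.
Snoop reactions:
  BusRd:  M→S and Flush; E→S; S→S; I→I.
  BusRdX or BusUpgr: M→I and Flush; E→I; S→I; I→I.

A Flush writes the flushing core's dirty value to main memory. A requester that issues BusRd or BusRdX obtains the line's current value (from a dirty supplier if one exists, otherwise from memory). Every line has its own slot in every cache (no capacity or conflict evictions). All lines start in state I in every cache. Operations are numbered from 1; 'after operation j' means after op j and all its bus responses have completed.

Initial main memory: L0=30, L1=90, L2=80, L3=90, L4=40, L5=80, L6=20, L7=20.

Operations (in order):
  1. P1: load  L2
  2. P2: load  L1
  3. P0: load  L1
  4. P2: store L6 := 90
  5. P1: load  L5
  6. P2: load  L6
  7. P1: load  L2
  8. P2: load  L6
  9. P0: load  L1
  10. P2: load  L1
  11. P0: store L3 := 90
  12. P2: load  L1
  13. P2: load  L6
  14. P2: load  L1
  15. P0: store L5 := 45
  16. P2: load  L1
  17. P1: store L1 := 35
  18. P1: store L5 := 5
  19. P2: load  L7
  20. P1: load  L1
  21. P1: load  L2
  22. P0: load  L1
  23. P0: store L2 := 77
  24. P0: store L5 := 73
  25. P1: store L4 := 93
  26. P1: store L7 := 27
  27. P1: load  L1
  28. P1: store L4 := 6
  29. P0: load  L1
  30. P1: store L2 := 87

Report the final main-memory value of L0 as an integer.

1. P1: load  L2  bus=[BusRd]  L2: P0=I P1=E P2=I  mem[L2]=80
2. P2: load  L1  bus=[BusRd]  L1: P0=I P1=I P2=E  mem[L1]=90
3. P0: load  L1  bus=[BusRd]  L1: P0=S P1=I P2=S  mem[L1]=90
4. P2: store L6 := 90  bus=[BusRdX]  L6: P0=I P1=I P2=M  mem[L6]=20
5. P1: load  L5  bus=[BusRd]  L5: P0=I P1=E P2=I  mem[L5]=80
6. P2: load  L6  bus=[-]  L6: P0=I P1=I P2=M  mem[L6]=20
7. P1: load  L2  bus=[-]  L2: P0=I P1=E P2=I  mem[L2]=80
8. P2: load  L6  bus=[-]  L6: P0=I P1=I P2=M  mem[L6]=20
9. P0: load  L1  bus=[-]  L1: P0=S P1=I P2=S  mem[L1]=90
10. P2: load  L1  bus=[-]  L1: P0=S P1=I P2=S  mem[L1]=90
11. P0: store L3 := 90  bus=[BusRdX]  L3: P0=M P1=I P2=I  mem[L3]=90
12. P2: load  L1  bus=[-]  L1: P0=S P1=I P2=S  mem[L1]=90
13. P2: load  L6  bus=[-]  L6: P0=I P1=I P2=M  mem[L6]=20
14. P2: load  L1  bus=[-]  L1: P0=S P1=I P2=S  mem[L1]=90
15. P0: store L5 := 45  bus=[BusRdX]  L5: P0=M P1=I P2=I  mem[L5]=80
16. P2: load  L1  bus=[-]  L1: P0=S P1=I P2=S  mem[L1]=90
17. P1: store L1 := 35  bus=[BusRdX]  L1: P0=I P1=M P2=I  mem[L1]=90
18. P1: store L5 := 5  bus=[BusRdX,Flush]  L5: P0=I P1=M P2=I  mem[L5]=45
19. P2: load  L7  bus=[BusRd]  L7: P0=I P1=I P2=E  mem[L7]=20
20. P1: load  L1  bus=[-]  L1: P0=I P1=M P2=I  mem[L1]=90
21. P1: load  L2  bus=[-]  L2: P0=I P1=E P2=I  mem[L2]=80
22. P0: load  L1  bus=[BusRd,Flush]  L1: P0=S P1=S P2=I  mem[L1]=35
23. P0: store L2 := 77  bus=[BusRdX]  L2: P0=M P1=I P2=I  mem[L2]=80
24. P0: store L5 := 73  bus=[BusRdX,Flush]  L5: P0=M P1=I P2=I  mem[L5]=5
25. P1: store L4 := 93  bus=[BusRdX]  L4: P0=I P1=M P2=I  mem[L4]=40
26. P1: store L7 := 27  bus=[BusRdX]  L7: P0=I P1=M P2=I  mem[L7]=20
27. P1: load  L1  bus=[-]  L1: P0=S P1=S P2=I  mem[L1]=35
28. P1: store L4 := 6  bus=[-]  L4: P0=I P1=M P2=I  mem[L4]=40
29. P0: load  L1  bus=[-]  L1: P0=S P1=S P2=I  mem[L1]=35
30. P1: store L2 := 87  bus=[BusRdX,Flush]  L2: P0=I P1=M P2=I  mem[L2]=77

memory[L0] = 30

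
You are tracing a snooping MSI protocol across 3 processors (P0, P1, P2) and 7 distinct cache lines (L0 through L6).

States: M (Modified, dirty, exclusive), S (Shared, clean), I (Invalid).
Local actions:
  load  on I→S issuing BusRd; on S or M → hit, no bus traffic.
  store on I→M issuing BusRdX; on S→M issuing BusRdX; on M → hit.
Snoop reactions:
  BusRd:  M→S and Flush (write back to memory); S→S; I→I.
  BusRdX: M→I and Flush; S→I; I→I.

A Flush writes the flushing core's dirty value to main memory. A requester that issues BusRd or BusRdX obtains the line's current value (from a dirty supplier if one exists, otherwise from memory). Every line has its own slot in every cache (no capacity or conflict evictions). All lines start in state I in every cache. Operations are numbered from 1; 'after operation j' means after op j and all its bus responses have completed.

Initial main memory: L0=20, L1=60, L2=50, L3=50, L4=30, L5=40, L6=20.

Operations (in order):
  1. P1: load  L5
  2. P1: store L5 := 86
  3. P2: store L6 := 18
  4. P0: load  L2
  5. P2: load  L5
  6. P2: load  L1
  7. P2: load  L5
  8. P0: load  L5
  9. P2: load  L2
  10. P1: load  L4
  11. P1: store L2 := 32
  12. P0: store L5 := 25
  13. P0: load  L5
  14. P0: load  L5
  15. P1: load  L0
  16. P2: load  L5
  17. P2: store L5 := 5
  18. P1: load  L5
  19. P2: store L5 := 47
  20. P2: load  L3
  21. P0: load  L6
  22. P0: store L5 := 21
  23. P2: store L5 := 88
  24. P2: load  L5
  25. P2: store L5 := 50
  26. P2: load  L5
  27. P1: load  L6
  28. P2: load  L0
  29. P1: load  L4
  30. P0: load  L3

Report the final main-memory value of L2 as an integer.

memory[L2] = 50

[1] P1: load  L5 | P0:I, P1:S(40), P2:I | bus: BusRd
[2] P1: store L5 := 86 | P0:I, P1:M(86), P2:I | bus: BusRdX
[3] P2: store L6 := 18 | P0:I, P1:I, P2:M(18) | bus: BusRdX
[4] P0: load  L2 | P0:S(50), P1:I, P2:I | bus: BusRd
[5] P2: load  L5 | P0:I, P1:S(86), P2:S(86) | bus: BusRd,Flush
[6] P2: load  L1 | P0:I, P1:I, P2:S(60) | bus: BusRd
[7] P2: load  L5 | P0:I, P1:S(86), P2:S(86) | bus: none
[8] P0: load  L5 | P0:S(86), P1:S(86), P2:S(86) | bus: BusRd
[9] P2: load  L2 | P0:S(50), P1:I, P2:S(50) | bus: BusRd
[10] P1: load  L4 | P0:I, P1:S(30), P2:I | bus: BusRd
[11] P1: store L2 := 32 | P0:I, P1:M(32), P2:I | bus: BusRdX
[12] P0: store L5 := 25 | P0:M(25), P1:I, P2:I | bus: BusRdX
[13] P0: load  L5 | P0:M(25), P1:I, P2:I | bus: none
[14] P0: load  L5 | P0:M(25), P1:I, P2:I | bus: none
[15] P1: load  L0 | P0:I, P1:S(20), P2:I | bus: BusRd
[16] P2: load  L5 | P0:S(25), P1:I, P2:S(25) | bus: BusRd,Flush
[17] P2: store L5 := 5 | P0:I, P1:I, P2:M(5) | bus: BusRdX
[18] P1: load  L5 | P0:I, P1:S(5), P2:S(5) | bus: BusRd,Flush
[19] P2: store L5 := 47 | P0:I, P1:I, P2:M(47) | bus: BusRdX
[20] P2: load  L3 | P0:I, P1:I, P2:S(50) | bus: BusRd
[21] P0: load  L6 | P0:S(18), P1:I, P2:S(18) | bus: BusRd,Flush
[22] P0: store L5 := 21 | P0:M(21), P1:I, P2:I | bus: BusRdX,Flush
[23] P2: store L5 := 88 | P0:I, P1:I, P2:M(88) | bus: BusRdX,Flush
[24] P2: load  L5 | P0:I, P1:I, P2:M(88) | bus: none
[25] P2: store L5 := 50 | P0:I, P1:I, P2:M(50) | bus: none
[26] P2: load  L5 | P0:I, P1:I, P2:M(50) | bus: none
[27] P1: load  L6 | P0:S(18), P1:S(18), P2:S(18) | bus: BusRd
[28] P2: load  L0 | P0:I, P1:S(20), P2:S(20) | bus: BusRd
[29] P1: load  L4 | P0:I, P1:S(30), P2:I | bus: none
[30] P0: load  L3 | P0:S(50), P1:I, P2:S(50) | bus: BusRd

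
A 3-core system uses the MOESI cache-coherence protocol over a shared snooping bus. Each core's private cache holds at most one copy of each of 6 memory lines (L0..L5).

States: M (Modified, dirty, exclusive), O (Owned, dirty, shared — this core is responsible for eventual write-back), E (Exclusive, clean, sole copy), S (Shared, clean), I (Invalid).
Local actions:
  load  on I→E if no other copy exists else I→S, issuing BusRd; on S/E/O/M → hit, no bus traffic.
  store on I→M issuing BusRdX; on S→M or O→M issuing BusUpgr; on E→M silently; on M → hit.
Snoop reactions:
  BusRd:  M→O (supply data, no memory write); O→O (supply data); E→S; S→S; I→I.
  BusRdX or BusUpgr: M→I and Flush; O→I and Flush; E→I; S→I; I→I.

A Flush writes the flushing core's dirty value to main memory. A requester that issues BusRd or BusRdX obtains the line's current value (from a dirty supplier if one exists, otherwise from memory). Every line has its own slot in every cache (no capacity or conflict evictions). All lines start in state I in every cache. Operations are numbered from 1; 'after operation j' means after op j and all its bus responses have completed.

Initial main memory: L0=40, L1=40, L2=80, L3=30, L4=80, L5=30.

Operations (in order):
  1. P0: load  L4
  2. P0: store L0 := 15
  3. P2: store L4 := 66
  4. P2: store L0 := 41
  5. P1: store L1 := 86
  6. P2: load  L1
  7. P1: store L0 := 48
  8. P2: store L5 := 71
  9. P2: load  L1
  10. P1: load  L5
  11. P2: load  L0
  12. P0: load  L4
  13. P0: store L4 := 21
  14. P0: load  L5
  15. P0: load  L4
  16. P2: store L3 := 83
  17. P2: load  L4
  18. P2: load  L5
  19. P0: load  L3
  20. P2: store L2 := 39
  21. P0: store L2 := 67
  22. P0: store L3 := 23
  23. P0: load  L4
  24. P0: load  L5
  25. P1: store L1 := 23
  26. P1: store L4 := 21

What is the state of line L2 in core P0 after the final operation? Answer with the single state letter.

state = M

[1] P0: load  L4 | P0:E(80), P1:I, P2:I | bus: BusRd
[2] P0: store L0 := 15 | P0:M(15), P1:I, P2:I | bus: BusRdX
[3] P2: store L4 := 66 | P0:I, P1:I, P2:M(66) | bus: BusRdX
[4] P2: store L0 := 41 | P0:I, P1:I, P2:M(41) | bus: BusRdX,Flush
[5] P1: store L1 := 86 | P0:I, P1:M(86), P2:I | bus: BusRdX
[6] P2: load  L1 | P0:I, P1:O(86), P2:S(86) | bus: BusRd
[7] P1: store L0 := 48 | P0:I, P1:M(48), P2:I | bus: BusRdX,Flush
[8] P2: store L5 := 71 | P0:I, P1:I, P2:M(71) | bus: BusRdX
[9] P2: load  L1 | P0:I, P1:O(86), P2:S(86) | bus: none
[10] P1: load  L5 | P0:I, P1:S(71), P2:O(71) | bus: BusRd
[11] P2: load  L0 | P0:I, P1:O(48), P2:S(48) | bus: BusRd
[12] P0: load  L4 | P0:S(66), P1:I, P2:O(66) | bus: BusRd
[13] P0: store L4 := 21 | P0:M(21), P1:I, P2:I | bus: BusUpgr,Flush
[14] P0: load  L5 | P0:S(71), P1:S(71), P2:O(71) | bus: BusRd
[15] P0: load  L4 | P0:M(21), P1:I, P2:I | bus: none
[16] P2: store L3 := 83 | P0:I, P1:I, P2:M(83) | bus: BusRdX
[17] P2: load  L4 | P0:O(21), P1:I, P2:S(21) | bus: BusRd
[18] P2: load  L5 | P0:S(71), P1:S(71), P2:O(71) | bus: none
[19] P0: load  L3 | P0:S(83), P1:I, P2:O(83) | bus: BusRd
[20] P2: store L2 := 39 | P0:I, P1:I, P2:M(39) | bus: BusRdX
[21] P0: store L2 := 67 | P0:M(67), P1:I, P2:I | bus: BusRdX,Flush
[22] P0: store L3 := 23 | P0:M(23), P1:I, P2:I | bus: BusUpgr,Flush
[23] P0: load  L4 | P0:O(21), P1:I, P2:S(21) | bus: none
[24] P0: load  L5 | P0:S(71), P1:S(71), P2:O(71) | bus: none
[25] P1: store L1 := 23 | P0:I, P1:M(23), P2:I | bus: BusUpgr
[26] P1: store L4 := 21 | P0:I, P1:M(21), P2:I | bus: BusRdX,Flush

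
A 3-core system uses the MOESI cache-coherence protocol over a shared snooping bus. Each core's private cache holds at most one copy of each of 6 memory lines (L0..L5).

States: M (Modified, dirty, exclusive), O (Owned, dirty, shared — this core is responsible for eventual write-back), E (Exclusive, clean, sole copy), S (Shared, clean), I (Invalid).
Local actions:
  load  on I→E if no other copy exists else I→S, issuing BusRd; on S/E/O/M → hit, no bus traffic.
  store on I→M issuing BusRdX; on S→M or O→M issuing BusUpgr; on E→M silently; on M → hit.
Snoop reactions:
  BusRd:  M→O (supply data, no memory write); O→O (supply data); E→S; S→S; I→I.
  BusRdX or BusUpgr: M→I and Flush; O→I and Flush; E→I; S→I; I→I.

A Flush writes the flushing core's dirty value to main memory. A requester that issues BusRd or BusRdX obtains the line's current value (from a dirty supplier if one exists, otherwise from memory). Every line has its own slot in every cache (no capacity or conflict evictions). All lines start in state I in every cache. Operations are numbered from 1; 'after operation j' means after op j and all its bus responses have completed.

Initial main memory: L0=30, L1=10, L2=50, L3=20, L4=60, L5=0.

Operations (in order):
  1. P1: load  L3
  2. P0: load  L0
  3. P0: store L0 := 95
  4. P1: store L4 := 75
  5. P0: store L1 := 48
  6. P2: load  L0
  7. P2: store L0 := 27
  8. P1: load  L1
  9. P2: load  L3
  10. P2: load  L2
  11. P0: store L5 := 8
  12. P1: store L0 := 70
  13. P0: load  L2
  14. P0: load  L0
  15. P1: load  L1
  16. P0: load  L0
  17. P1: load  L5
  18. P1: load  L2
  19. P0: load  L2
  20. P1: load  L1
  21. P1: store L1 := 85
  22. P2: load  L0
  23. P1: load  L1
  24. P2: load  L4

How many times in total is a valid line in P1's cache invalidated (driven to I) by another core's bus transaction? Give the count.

step 1: P1: load  L3  ⟶  IEI  (L3)  txn=BusRd  M[L3]=20
step 2: P0: load  L0  ⟶  EII  (L0)  txn=BusRd  M[L0]=30
step 3: P0: store L0 := 95  ⟶  MII  (L0)  txn=∅  M[L0]=30
step 4: P1: store L4 := 75  ⟶  IMI  (L4)  txn=BusRdX  M[L4]=60
step 5: P0: store L1 := 48  ⟶  MII  (L1)  txn=BusRdX  M[L1]=10
step 6: P2: load  L0  ⟶  OIS  (L0)  txn=BusRd  M[L0]=30
step 7: P2: store L0 := 27  ⟶  IIM  (L0)  txn=BusUpgr+Flush  M[L0]=95
step 8: P1: load  L1  ⟶  OSI  (L1)  txn=BusRd  M[L1]=10
step 9: P2: load  L3  ⟶  ISS  (L3)  txn=BusRd  M[L3]=20
step 10: P2: load  L2  ⟶  IIE  (L2)  txn=BusRd  M[L2]=50
step 11: P0: store L5 := 8  ⟶  MII  (L5)  txn=BusRdX  M[L5]=0
step 12: P1: store L0 := 70  ⟶  IMI  (L0)  txn=BusRdX+Flush  M[L0]=27
step 13: P0: load  L2  ⟶  SIS  (L2)  txn=BusRd  M[L2]=50
step 14: P0: load  L0  ⟶  SOI  (L0)  txn=BusRd  M[L0]=27
step 15: P1: load  L1  ⟶  OSI  (L1)  txn=∅  M[L1]=10
step 16: P0: load  L0  ⟶  SOI  (L0)  txn=∅  M[L0]=27
step 17: P1: load  L5  ⟶  OSI  (L5)  txn=BusRd  M[L5]=0
step 18: P1: load  L2  ⟶  SSS  (L2)  txn=BusRd  M[L2]=50
step 19: P0: load  L2  ⟶  SSS  (L2)  txn=∅  M[L2]=50
step 20: P1: load  L1  ⟶  OSI  (L1)  txn=∅  M[L1]=10
step 21: P1: store L1 := 85  ⟶  IMI  (L1)  txn=BusUpgr+Flush  M[L1]=48
step 22: P2: load  L0  ⟶  SOS  (L0)  txn=BusRd  M[L0]=27
step 23: P1: load  L1  ⟶  IMI  (L1)  txn=∅  M[L1]=48
step 24: P2: load  L4  ⟶  IOS  (L4)  txn=BusRd  M[L4]=60

invalidations = 0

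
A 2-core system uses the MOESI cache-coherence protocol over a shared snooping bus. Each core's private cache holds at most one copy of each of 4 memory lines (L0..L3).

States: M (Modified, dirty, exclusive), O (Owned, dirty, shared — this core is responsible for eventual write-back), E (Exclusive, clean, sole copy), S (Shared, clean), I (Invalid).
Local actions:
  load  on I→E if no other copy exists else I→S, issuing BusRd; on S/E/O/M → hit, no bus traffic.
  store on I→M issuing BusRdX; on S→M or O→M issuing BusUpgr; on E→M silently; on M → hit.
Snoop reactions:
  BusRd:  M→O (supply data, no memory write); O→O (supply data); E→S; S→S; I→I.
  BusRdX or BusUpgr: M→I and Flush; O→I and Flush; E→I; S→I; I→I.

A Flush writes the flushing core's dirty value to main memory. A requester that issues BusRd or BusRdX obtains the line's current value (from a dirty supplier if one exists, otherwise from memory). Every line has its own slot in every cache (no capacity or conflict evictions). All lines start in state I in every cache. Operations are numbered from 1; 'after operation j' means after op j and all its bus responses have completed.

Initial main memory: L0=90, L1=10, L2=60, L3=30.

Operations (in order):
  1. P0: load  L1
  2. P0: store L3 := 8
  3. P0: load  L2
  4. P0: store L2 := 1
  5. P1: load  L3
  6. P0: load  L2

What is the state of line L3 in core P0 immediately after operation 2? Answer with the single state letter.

step 1: P0: load  L1  ⟶  EI  (L1)  txn=BusRd  M[L1]=10
step 2: P0: store L3 := 8  ⟶  MI  (L3)  txn=BusRdX  M[L3]=30
step 3: P0: load  L2  ⟶  EI  (L2)  txn=BusRd  M[L2]=60
step 4: P0: store L2 := 1  ⟶  MI  (L2)  txn=∅  M[L2]=60
step 5: P1: load  L3  ⟶  OS  (L3)  txn=BusRd  M[L3]=30
step 6: P0: load  L2  ⟶  MI  (L2)  txn=∅  M[L2]=60

state = M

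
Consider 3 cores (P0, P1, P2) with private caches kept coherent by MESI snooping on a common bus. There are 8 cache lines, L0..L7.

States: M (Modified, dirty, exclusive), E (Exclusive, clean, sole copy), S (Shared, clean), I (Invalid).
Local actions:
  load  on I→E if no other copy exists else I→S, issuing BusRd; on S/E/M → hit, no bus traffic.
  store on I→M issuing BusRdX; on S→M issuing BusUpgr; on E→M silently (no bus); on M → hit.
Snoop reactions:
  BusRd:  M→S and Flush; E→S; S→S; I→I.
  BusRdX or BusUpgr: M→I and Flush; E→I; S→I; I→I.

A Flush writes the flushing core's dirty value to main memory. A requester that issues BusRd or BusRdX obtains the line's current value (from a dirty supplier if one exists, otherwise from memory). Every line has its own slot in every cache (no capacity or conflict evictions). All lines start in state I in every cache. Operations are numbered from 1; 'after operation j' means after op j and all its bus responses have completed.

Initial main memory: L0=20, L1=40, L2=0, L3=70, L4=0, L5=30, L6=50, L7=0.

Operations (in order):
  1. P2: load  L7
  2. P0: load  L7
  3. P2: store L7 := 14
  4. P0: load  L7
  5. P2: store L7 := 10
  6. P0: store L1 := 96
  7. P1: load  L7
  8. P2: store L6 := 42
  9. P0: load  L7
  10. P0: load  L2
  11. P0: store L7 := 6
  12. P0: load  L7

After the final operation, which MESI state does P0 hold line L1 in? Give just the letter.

state = M

1. P2: load  L7  bus=[BusRd]  L7: P0=I P1=I P2=E  mem[L7]=0
2. P0: load  L7  bus=[BusRd]  L7: P0=S P1=I P2=S  mem[L7]=0
3. P2: store L7 := 14  bus=[BusUpgr]  L7: P0=I P1=I P2=M  mem[L7]=0
4. P0: load  L7  bus=[BusRd,Flush]  L7: P0=S P1=I P2=S  mem[L7]=14
5. P2: store L7 := 10  bus=[BusUpgr]  L7: P0=I P1=I P2=M  mem[L7]=14
6. P0: store L1 := 96  bus=[BusRdX]  L1: P0=M P1=I P2=I  mem[L1]=40
7. P1: load  L7  bus=[BusRd,Flush]  L7: P0=I P1=S P2=S  mem[L7]=10
8. P2: store L6 := 42  bus=[BusRdX]  L6: P0=I P1=I P2=M  mem[L6]=50
9. P0: load  L7  bus=[BusRd]  L7: P0=S P1=S P2=S  mem[L7]=10
10. P0: load  L2  bus=[BusRd]  L2: P0=E P1=I P2=I  mem[L2]=0
11. P0: store L7 := 6  bus=[BusUpgr]  L7: P0=M P1=I P2=I  mem[L7]=10
12. P0: load  L7  bus=[-]  L7: P0=M P1=I P2=I  mem[L7]=10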